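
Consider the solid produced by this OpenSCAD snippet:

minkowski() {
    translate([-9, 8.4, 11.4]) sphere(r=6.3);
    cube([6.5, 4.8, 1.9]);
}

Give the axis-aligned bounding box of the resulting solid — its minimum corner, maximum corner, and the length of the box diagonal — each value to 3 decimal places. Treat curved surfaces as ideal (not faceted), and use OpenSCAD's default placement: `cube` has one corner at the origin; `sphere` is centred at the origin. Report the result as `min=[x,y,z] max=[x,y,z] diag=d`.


A = translate([-9, 8.4, 11.4]) sphere(r=6.3) → bbox [-15.3,2.1,5.1] .. [-2.7,14.7,17.7]
B = cube([6.5, 4.8, 1.9]) → bbox [0,0,0] .. [6.5,4.8,1.9]
lo = A.lo+B.lo = [-15.3+0, 2.1+0, 5.1+0] = [-15.300,2.100,5.100]
hi = A.hi+B.hi = [-2.7+6.5, 14.7+4.8, 17.7+1.9] = [3.800,19.500,19.600]
diag = √(19.1²+17.4²+14.5²) = √877.82 = 29.628

min=[-15.300,2.100,5.100] max=[3.800,19.500,19.600] diag=29.628


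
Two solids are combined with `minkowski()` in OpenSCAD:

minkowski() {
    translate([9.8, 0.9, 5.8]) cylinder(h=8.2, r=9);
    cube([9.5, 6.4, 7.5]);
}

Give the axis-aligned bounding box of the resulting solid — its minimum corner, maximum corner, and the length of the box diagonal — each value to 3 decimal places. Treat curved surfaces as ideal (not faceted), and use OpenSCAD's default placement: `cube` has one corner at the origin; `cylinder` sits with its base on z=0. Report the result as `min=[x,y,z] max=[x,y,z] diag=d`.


A = translate([9.8, 0.9, 5.8]) cylinder(h=8.2, r=9) → bbox [0.8,-8.1,5.8] .. [18.8,9.9,14]
B = cube([9.5, 6.4, 7.5]) → bbox [0,0,0] .. [9.5,6.4,7.5]
lo = A.lo+B.lo = [0.8+0, -8.1+0, 5.8+0] = [0.800,-8.100,5.800]
hi = A.hi+B.hi = [18.8+9.5, 9.9+6.4, 14+7.5] = [28.300,16.300,21.500]
diag = √(27.5²+24.4²+15.7²) = √1598.1 = 39.976

min=[0.800,-8.100,5.800] max=[28.300,16.300,21.500] diag=39.976


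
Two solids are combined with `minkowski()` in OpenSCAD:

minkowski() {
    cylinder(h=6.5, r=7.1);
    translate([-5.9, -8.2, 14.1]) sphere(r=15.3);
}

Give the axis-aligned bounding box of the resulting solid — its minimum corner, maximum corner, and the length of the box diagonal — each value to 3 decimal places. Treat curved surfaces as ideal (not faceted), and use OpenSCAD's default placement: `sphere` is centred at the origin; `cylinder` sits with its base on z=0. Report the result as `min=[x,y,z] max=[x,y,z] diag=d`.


A = translate([-5.9, -8.2, 14.1]) sphere(r=15.3) → bbox [-21.2,-23.5,-1.2] .. [9.4,7.1,29.4]
B = cylinder(h=6.5, r=7.1) → bbox [-7.1,-7.1,0] .. [7.1,7.1,6.5]
lo = A.lo+B.lo = [-21.2-7.1, -23.5-7.1, -1.2+0] = [-28.300,-30.600,-1.200]
hi = A.hi+B.hi = [9.4+7.1, 7.1+7.1, 29.4+6.5] = [16.500,14.200,35.900]
diag = √(44.8²+44.8²+37.1²) = √5390.49 = 73.420

min=[-28.300,-30.600,-1.200] max=[16.500,14.200,35.900] diag=73.420


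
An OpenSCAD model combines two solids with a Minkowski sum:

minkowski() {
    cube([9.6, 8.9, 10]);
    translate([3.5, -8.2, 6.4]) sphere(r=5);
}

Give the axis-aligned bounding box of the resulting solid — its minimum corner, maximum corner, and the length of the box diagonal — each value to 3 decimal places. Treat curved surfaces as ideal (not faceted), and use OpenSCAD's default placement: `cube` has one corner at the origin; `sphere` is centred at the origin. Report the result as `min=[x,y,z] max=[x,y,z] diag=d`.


min=[-1.500,-13.200,1.400] max=[18.100,5.700,21.400] diag=33.784

A = translate([3.5, -8.2, 6.4]) sphere(r=5) → bbox [-1.5,-13.2,1.4] .. [8.5,-3.2,11.4]
B = cube([9.6, 8.9, 10]) → bbox [0,0,0] .. [9.6,8.9,10]
lo = A.lo+B.lo = [-1.5+0, -13.2+0, 1.4+0] = [-1.500,-13.200,1.400]
hi = A.hi+B.hi = [8.5+9.6, -3.2+8.9, 11.4+10] = [18.100,5.700,21.400]
diag = √(19.6²+18.9²+20²) = √1141.37 = 33.784


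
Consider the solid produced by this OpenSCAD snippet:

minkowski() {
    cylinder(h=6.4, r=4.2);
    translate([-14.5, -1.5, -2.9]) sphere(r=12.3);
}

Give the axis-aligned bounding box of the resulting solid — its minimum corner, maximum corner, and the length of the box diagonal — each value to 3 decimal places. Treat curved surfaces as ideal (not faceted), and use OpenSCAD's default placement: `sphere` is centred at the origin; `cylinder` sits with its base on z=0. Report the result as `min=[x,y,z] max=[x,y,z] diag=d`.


A = translate([-14.5, -1.5, -2.9]) sphere(r=12.3) → bbox [-26.8,-13.8,-15.2] .. [-2.2,10.8,9.4]
B = cylinder(h=6.4, r=4.2) → bbox [-4.2,-4.2,0] .. [4.2,4.2,6.4]
lo = A.lo+B.lo = [-26.8-4.2, -13.8-4.2, -15.2+0] = [-31.000,-18.000,-15.200]
hi = A.hi+B.hi = [-2.2+4.2, 10.8+4.2, 9.4+6.4] = [2.000,15.000,15.800]
diag = √(33²+33²+31²) = √3139 = 56.027

min=[-31.000,-18.000,-15.200] max=[2.000,15.000,15.800] diag=56.027


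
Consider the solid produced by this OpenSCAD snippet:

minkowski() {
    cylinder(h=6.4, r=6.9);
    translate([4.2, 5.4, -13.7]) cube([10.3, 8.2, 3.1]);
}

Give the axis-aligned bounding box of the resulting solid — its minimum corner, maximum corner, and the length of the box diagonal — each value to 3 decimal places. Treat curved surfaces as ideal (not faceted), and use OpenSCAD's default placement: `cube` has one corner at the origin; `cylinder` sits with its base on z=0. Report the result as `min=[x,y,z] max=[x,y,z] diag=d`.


min=[-2.700,-1.500,-13.700] max=[21.400,20.500,-4.200] diag=33.986

A = translate([4.2, 5.4, -13.7]) cube([10.3, 8.2, 3.1]) → bbox [4.2,5.4,-13.7] .. [14.5,13.6,-10.6]
B = cylinder(h=6.4, r=6.9) → bbox [-6.9,-6.9,0] .. [6.9,6.9,6.4]
lo = A.lo+B.lo = [4.2-6.9, 5.4-6.9, -13.7+0] = [-2.700,-1.500,-13.700]
hi = A.hi+B.hi = [14.5+6.9, 13.6+6.9, -10.6+6.4] = [21.400,20.500,-4.200]
diag = √(24.1²+22²+9.5²) = √1155.06 = 33.986


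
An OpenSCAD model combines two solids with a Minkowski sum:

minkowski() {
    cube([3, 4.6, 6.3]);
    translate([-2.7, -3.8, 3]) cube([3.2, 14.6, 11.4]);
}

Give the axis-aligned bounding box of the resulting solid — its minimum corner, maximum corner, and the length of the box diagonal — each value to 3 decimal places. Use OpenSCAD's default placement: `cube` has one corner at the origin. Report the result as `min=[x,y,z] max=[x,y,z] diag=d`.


A = translate([-2.7, -3.8, 3]) cube([3.2, 14.6, 11.4]) → bbox [-2.7,-3.8,3] .. [0.5,10.8,14.4]
B = cube([3, 4.6, 6.3]) → bbox [0,0,0] .. [3,4.6,6.3]
lo = A.lo+B.lo = [-2.7+0, -3.8+0, 3+0] = [-2.700,-3.800,3.000]
hi = A.hi+B.hi = [0.5+3, 10.8+4.6, 14.4+6.3] = [3.500,15.400,20.700]
diag = √(6.2²+19.2²+17.7²) = √720.37 = 26.840

min=[-2.700,-3.800,3.000] max=[3.500,15.400,20.700] diag=26.840


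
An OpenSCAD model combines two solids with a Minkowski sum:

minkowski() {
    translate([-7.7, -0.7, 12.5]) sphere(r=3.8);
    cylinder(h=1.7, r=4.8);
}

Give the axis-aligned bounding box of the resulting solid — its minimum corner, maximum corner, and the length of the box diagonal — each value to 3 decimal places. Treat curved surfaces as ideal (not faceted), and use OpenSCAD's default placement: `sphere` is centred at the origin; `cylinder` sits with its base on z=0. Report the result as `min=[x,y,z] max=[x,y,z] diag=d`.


min=[-16.300,-9.300,8.700] max=[0.900,7.900,18.000] diag=26.042

A = translate([-7.7, -0.7, 12.5]) sphere(r=3.8) → bbox [-11.5,-4.5,8.7] .. [-3.9,3.1,16.3]
B = cylinder(h=1.7, r=4.8) → bbox [-4.8,-4.8,0] .. [4.8,4.8,1.7]
lo = A.lo+B.lo = [-11.5-4.8, -4.5-4.8, 8.7+0] = [-16.300,-9.300,8.700]
hi = A.hi+B.hi = [-3.9+4.8, 3.1+4.8, 16.3+1.7] = [0.900,7.900,18.000]
diag = √(17.2²+17.2²+9.3²) = √678.17 = 26.042


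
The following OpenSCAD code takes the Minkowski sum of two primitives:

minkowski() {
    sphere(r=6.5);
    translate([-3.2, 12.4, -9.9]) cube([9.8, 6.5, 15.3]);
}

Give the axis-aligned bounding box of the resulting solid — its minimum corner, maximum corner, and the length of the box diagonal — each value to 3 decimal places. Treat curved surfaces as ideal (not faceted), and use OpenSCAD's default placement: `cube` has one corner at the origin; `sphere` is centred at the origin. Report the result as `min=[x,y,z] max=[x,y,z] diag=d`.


A = translate([-3.2, 12.4, -9.9]) cube([9.8, 6.5, 15.3]) → bbox [-3.2,12.4,-9.9] .. [6.6,18.9,5.4]
B = sphere(r=6.5) → bbox [-6.5,-6.5,-6.5] .. [6.5,6.5,6.5]
lo = A.lo+B.lo = [-3.2-6.5, 12.4-6.5, -9.9-6.5] = [-9.700,5.900,-16.400]
hi = A.hi+B.hi = [6.6+6.5, 18.9+6.5, 5.4+6.5] = [13.100,25.400,11.900]
diag = √(22.8²+19.5²+28.3²) = √1700.98 = 41.243

min=[-9.700,5.900,-16.400] max=[13.100,25.400,11.900] diag=41.243


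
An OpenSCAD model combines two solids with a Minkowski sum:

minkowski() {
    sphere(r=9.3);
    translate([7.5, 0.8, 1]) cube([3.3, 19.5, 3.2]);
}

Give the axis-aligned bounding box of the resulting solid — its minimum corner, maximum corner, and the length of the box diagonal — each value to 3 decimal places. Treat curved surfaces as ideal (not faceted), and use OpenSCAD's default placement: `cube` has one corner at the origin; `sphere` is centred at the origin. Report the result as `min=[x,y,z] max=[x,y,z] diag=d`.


A = translate([7.5, 0.8, 1]) cube([3.3, 19.5, 3.2]) → bbox [7.5,0.8,1] .. [10.8,20.3,4.2]
B = sphere(r=9.3) → bbox [-9.3,-9.3,-9.3] .. [9.3,9.3,9.3]
lo = A.lo+B.lo = [7.5-9.3, 0.8-9.3, 1-9.3] = [-1.800,-8.500,-8.300]
hi = A.hi+B.hi = [10.8+9.3, 20.3+9.3, 4.2+9.3] = [20.100,29.600,13.500]
diag = √(21.9²+38.1²+21.8²) = √2406.46 = 49.056

min=[-1.800,-8.500,-8.300] max=[20.100,29.600,13.500] diag=49.056


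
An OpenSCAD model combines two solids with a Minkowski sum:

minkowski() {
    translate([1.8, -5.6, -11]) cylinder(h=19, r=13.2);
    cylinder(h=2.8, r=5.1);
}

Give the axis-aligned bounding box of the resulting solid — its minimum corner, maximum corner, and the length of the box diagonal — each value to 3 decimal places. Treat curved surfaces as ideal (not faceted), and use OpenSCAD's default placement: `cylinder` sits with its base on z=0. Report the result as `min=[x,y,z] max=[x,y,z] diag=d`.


A = translate([1.8, -5.6, -11]) cylinder(h=19, r=13.2) → bbox [-11.4,-18.8,-11] .. [15,7.6,8]
B = cylinder(h=2.8, r=5.1) → bbox [-5.1,-5.1,0] .. [5.1,5.1,2.8]
lo = A.lo+B.lo = [-11.4-5.1, -18.8-5.1, -11+0] = [-16.500,-23.900,-11.000]
hi = A.hi+B.hi = [15+5.1, 7.6+5.1, 8+2.8] = [20.100,12.700,10.800]
diag = √(36.6²+36.6²+21.8²) = √3154.36 = 56.164

min=[-16.500,-23.900,-11.000] max=[20.100,12.700,10.800] diag=56.164


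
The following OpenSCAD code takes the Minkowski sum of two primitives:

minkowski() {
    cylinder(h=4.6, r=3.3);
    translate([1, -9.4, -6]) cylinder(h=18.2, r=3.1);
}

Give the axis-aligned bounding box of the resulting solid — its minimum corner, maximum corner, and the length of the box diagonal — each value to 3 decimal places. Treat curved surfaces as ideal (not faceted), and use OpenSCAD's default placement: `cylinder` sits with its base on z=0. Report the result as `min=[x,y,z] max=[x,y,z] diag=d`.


min=[-5.400,-15.800,-6.000] max=[7.400,-3.000,16.800] diag=29.112

A = translate([1, -9.4, -6]) cylinder(h=18.2, r=3.1) → bbox [-2.1,-12.5,-6] .. [4.1,-6.3,12.2]
B = cylinder(h=4.6, r=3.3) → bbox [-3.3,-3.3,0] .. [3.3,3.3,4.6]
lo = A.lo+B.lo = [-2.1-3.3, -12.5-3.3, -6+0] = [-5.400,-15.800,-6.000]
hi = A.hi+B.hi = [4.1+3.3, -6.3+3.3, 12.2+4.6] = [7.400,-3.000,16.800]
diag = √(12.8²+12.8²+22.8²) = √847.52 = 29.112


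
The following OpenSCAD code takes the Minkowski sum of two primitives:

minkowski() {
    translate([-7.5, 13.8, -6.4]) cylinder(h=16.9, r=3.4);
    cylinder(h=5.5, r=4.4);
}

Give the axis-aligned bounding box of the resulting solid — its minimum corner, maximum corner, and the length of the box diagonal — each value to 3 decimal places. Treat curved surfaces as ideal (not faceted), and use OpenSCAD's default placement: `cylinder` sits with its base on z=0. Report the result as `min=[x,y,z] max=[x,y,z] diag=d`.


min=[-15.300,6.000,-6.400] max=[0.300,21.600,16.000] diag=31.440

A = translate([-7.5, 13.8, -6.4]) cylinder(h=16.9, r=3.4) → bbox [-10.9,10.4,-6.4] .. [-4.1,17.2,10.5]
B = cylinder(h=5.5, r=4.4) → bbox [-4.4,-4.4,0] .. [4.4,4.4,5.5]
lo = A.lo+B.lo = [-10.9-4.4, 10.4-4.4, -6.4+0] = [-15.300,6.000,-6.400]
hi = A.hi+B.hi = [-4.1+4.4, 17.2+4.4, 10.5+5.5] = [0.300,21.600,16.000]
diag = √(15.6²+15.6²+22.4²) = √988.48 = 31.440


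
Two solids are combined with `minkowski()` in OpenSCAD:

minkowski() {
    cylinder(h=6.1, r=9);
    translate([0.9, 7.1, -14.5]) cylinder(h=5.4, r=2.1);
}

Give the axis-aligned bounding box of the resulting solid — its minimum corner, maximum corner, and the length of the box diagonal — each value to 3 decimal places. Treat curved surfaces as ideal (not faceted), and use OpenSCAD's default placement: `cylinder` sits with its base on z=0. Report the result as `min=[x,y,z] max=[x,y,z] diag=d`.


min=[-10.200,-4.000,-14.500] max=[12.000,18.200,-3.000] diag=33.435

A = translate([0.9, 7.1, -14.5]) cylinder(h=5.4, r=2.1) → bbox [-1.2,5,-14.5] .. [3,9.2,-9.1]
B = cylinder(h=6.1, r=9) → bbox [-9,-9,0] .. [9,9,6.1]
lo = A.lo+B.lo = [-1.2-9, 5-9, -14.5+0] = [-10.200,-4.000,-14.500]
hi = A.hi+B.hi = [3+9, 9.2+9, -9.1+6.1] = [12.000,18.200,-3.000]
diag = √(22.2²+22.2²+11.5²) = √1117.93 = 33.435


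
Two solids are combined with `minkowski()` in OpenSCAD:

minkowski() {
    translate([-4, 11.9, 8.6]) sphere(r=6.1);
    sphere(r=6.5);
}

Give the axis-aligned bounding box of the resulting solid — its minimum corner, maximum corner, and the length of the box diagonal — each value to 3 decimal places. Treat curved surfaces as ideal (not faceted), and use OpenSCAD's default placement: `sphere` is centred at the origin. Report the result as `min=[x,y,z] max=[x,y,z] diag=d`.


min=[-16.600,-0.700,-4.000] max=[8.600,24.500,21.200] diag=43.648

A = translate([-4, 11.9, 8.6]) sphere(r=6.1) → bbox [-10.1,5.8,2.5] .. [2.1,18,14.7]
B = sphere(r=6.5) → bbox [-6.5,-6.5,-6.5] .. [6.5,6.5,6.5]
lo = A.lo+B.lo = [-10.1-6.5, 5.8-6.5, 2.5-6.5] = [-16.600,-0.700,-4.000]
hi = A.hi+B.hi = [2.1+6.5, 18+6.5, 14.7+6.5] = [8.600,24.500,21.200]
diag = √(25.2²+25.2²+25.2²) = √1905.12 = 43.648


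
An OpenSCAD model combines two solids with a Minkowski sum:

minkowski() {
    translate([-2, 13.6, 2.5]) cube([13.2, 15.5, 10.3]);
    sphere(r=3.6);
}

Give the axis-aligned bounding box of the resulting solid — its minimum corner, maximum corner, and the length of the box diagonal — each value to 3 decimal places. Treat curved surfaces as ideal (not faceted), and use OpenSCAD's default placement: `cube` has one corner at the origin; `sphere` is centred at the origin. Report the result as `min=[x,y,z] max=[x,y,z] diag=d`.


A = translate([-2, 13.6, 2.5]) cube([13.2, 15.5, 10.3]) → bbox [-2,13.6,2.5] .. [11.2,29.1,12.8]
B = sphere(r=3.6) → bbox [-3.6,-3.6,-3.6] .. [3.6,3.6,3.6]
lo = A.lo+B.lo = [-2-3.6, 13.6-3.6, 2.5-3.6] = [-5.600,10.000,-1.100]
hi = A.hi+B.hi = [11.2+3.6, 29.1+3.6, 12.8+3.6] = [14.800,32.700,16.400]
diag = √(20.4²+22.7²+17.5²) = √1237.7 = 35.181

min=[-5.600,10.000,-1.100] max=[14.800,32.700,16.400] diag=35.181


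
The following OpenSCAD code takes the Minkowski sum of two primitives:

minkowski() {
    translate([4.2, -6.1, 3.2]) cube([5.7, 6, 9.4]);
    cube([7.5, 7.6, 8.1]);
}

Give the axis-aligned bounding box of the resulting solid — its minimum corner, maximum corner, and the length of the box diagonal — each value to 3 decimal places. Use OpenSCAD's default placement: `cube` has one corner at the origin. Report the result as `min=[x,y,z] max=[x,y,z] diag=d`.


min=[4.200,-6.100,3.200] max=[17.400,7.500,20.700] diag=25.796

A = translate([4.2, -6.1, 3.2]) cube([5.7, 6, 9.4]) → bbox [4.2,-6.1,3.2] .. [9.9,-0.1,12.6]
B = cube([7.5, 7.6, 8.1]) → bbox [0,0,0] .. [7.5,7.6,8.1]
lo = A.lo+B.lo = [4.2+0, -6.1+0, 3.2+0] = [4.200,-6.100,3.200]
hi = A.hi+B.hi = [9.9+7.5, -0.1+7.6, 12.6+8.1] = [17.400,7.500,20.700]
diag = √(13.2²+13.6²+17.5²) = √665.45 = 25.796


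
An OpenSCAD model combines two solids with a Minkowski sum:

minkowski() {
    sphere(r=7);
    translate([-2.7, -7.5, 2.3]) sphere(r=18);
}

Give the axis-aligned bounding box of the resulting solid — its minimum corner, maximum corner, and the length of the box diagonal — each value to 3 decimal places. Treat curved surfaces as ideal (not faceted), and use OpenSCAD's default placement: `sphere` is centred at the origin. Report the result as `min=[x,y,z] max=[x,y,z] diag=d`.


A = translate([-2.7, -7.5, 2.3]) sphere(r=18) → bbox [-20.7,-25.5,-15.7] .. [15.3,10.5,20.3]
B = sphere(r=7) → bbox [-7,-7,-7] .. [7,7,7]
lo = A.lo+B.lo = [-20.7-7, -25.5-7, -15.7-7] = [-27.700,-32.500,-22.700]
hi = A.hi+B.hi = [15.3+7, 10.5+7, 20.3+7] = [22.300,17.500,27.300]
diag = √(50²+50²+50²) = √7500 = 86.603

min=[-27.700,-32.500,-22.700] max=[22.300,17.500,27.300] diag=86.603


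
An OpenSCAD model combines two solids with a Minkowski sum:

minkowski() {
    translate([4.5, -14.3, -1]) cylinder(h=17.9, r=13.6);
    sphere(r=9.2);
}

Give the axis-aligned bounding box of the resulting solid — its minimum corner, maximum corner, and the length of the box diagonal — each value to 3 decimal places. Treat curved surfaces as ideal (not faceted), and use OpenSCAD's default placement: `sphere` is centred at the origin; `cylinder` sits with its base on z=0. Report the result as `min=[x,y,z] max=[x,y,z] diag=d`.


A = translate([4.5, -14.3, -1]) cylinder(h=17.9, r=13.6) → bbox [-9.1,-27.9,-1] .. [18.1,-0.7,16.9]
B = sphere(r=9.2) → bbox [-9.2,-9.2,-9.2] .. [9.2,9.2,9.2]
lo = A.lo+B.lo = [-9.1-9.2, -27.9-9.2, -1-9.2] = [-18.300,-37.100,-10.200]
hi = A.hi+B.hi = [18.1+9.2, -0.7+9.2, 16.9+9.2] = [27.300,8.500,26.100]
diag = √(45.6²+45.6²+36.3²) = √5476.41 = 74.003

min=[-18.300,-37.100,-10.200] max=[27.300,8.500,26.100] diag=74.003


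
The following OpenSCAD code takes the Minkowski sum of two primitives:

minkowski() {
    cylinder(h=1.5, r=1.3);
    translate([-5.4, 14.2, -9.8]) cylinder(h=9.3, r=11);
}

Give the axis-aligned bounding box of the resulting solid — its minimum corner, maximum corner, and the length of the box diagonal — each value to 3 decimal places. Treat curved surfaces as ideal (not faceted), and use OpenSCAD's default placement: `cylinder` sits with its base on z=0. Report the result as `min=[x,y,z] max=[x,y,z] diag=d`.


min=[-17.700,1.900,-9.800] max=[6.900,26.500,1.000] diag=36.427

A = translate([-5.4, 14.2, -9.8]) cylinder(h=9.3, r=11) → bbox [-16.4,3.2,-9.8] .. [5.6,25.2,-0.5]
B = cylinder(h=1.5, r=1.3) → bbox [-1.3,-1.3,0] .. [1.3,1.3,1.5]
lo = A.lo+B.lo = [-16.4-1.3, 3.2-1.3, -9.8+0] = [-17.700,1.900,-9.800]
hi = A.hi+B.hi = [5.6+1.3, 25.2+1.3, -0.5+1.5] = [6.900,26.500,1.000]
diag = √(24.6²+24.6²+10.8²) = √1326.96 = 36.427


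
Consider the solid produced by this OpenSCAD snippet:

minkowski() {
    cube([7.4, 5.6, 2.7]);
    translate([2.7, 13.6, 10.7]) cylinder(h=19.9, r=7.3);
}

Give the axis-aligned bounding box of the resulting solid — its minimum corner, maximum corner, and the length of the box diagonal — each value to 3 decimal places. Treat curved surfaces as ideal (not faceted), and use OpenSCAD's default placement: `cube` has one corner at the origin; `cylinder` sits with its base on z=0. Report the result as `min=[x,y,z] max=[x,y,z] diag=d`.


A = translate([2.7, 13.6, 10.7]) cylinder(h=19.9, r=7.3) → bbox [-4.6,6.3,10.7] .. [10,20.9,30.6]
B = cube([7.4, 5.6, 2.7]) → bbox [0,0,0] .. [7.4,5.6,2.7]
lo = A.lo+B.lo = [-4.6+0, 6.3+0, 10.7+0] = [-4.600,6.300,10.700]
hi = A.hi+B.hi = [10+7.4, 20.9+5.6, 30.6+2.7] = [17.400,26.500,33.300]
diag = √(22²+20.2²+22.6²) = √1402.8 = 37.454

min=[-4.600,6.300,10.700] max=[17.400,26.500,33.300] diag=37.454


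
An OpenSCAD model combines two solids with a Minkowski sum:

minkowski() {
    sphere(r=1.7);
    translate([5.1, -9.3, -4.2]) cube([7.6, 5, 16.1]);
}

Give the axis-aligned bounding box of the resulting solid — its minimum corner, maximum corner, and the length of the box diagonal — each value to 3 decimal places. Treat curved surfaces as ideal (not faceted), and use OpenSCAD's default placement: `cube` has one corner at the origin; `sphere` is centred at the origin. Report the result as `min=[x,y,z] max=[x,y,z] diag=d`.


A = translate([5.1, -9.3, -4.2]) cube([7.6, 5, 16.1]) → bbox [5.1,-9.3,-4.2] .. [12.7,-4.3,11.9]
B = sphere(r=1.7) → bbox [-1.7,-1.7,-1.7] .. [1.7,1.7,1.7]
lo = A.lo+B.lo = [5.1-1.7, -9.3-1.7, -4.2-1.7] = [3.400,-11.000,-5.900]
hi = A.hi+B.hi = [12.7+1.7, -4.3+1.7, 11.9+1.7] = [14.400,-2.600,13.600]
diag = √(11²+8.4²+19.5²) = √571.81 = 23.913

min=[3.400,-11.000,-5.900] max=[14.400,-2.600,13.600] diag=23.913


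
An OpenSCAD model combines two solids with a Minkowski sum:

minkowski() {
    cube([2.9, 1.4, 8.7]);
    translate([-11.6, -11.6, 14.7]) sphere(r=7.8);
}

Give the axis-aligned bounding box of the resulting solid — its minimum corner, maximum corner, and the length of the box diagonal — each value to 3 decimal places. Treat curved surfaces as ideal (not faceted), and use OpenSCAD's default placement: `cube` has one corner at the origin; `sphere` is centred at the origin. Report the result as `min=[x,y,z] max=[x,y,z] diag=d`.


min=[-19.400,-19.400,6.900] max=[-0.900,-2.400,31.200] diag=34.953

A = translate([-11.6, -11.6, 14.7]) sphere(r=7.8) → bbox [-19.4,-19.4,6.9] .. [-3.8,-3.8,22.5]
B = cube([2.9, 1.4, 8.7]) → bbox [0,0,0] .. [2.9,1.4,8.7]
lo = A.lo+B.lo = [-19.4+0, -19.4+0, 6.9+0] = [-19.400,-19.400,6.900]
hi = A.hi+B.hi = [-3.8+2.9, -3.8+1.4, 22.5+8.7] = [-0.900,-2.400,31.200]
diag = √(18.5²+17²+24.3²) = √1221.74 = 34.953


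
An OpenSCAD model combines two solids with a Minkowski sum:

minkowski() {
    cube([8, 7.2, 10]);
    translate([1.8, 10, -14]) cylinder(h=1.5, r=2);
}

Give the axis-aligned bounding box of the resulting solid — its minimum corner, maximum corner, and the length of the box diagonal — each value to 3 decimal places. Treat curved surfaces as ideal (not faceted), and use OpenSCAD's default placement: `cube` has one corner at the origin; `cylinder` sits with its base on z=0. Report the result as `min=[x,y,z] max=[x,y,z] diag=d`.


min=[-0.200,8.000,-14.000] max=[11.800,19.200,-2.500] diag=20.042

A = translate([1.8, 10, -14]) cylinder(h=1.5, r=2) → bbox [-0.2,8,-14] .. [3.8,12,-12.5]
B = cube([8, 7.2, 10]) → bbox [0,0,0] .. [8,7.2,10]
lo = A.lo+B.lo = [-0.2+0, 8+0, -14+0] = [-0.200,8.000,-14.000]
hi = A.hi+B.hi = [3.8+8, 12+7.2, -12.5+10] = [11.800,19.200,-2.500]
diag = √(12²+11.2²+11.5²) = √401.69 = 20.042


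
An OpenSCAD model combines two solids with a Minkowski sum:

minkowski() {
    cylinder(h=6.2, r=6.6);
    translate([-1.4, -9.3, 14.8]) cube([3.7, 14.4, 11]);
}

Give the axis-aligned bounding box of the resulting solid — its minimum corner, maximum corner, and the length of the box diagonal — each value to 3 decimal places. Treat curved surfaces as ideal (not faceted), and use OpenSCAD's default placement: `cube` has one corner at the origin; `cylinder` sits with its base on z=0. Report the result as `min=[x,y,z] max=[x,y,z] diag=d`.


A = translate([-1.4, -9.3, 14.8]) cube([3.7, 14.4, 11]) → bbox [-1.4,-9.3,14.8] .. [2.3,5.1,25.8]
B = cylinder(h=6.2, r=6.6) → bbox [-6.6,-6.6,0] .. [6.6,6.6,6.2]
lo = A.lo+B.lo = [-1.4-6.6, -9.3-6.6, 14.8+0] = [-8.000,-15.900,14.800]
hi = A.hi+B.hi = [2.3+6.6, 5.1+6.6, 25.8+6.2] = [8.900,11.700,32.000]
diag = √(16.9²+27.6²+17.2²) = √1343.21 = 36.650

min=[-8.000,-15.900,14.800] max=[8.900,11.700,32.000] diag=36.650


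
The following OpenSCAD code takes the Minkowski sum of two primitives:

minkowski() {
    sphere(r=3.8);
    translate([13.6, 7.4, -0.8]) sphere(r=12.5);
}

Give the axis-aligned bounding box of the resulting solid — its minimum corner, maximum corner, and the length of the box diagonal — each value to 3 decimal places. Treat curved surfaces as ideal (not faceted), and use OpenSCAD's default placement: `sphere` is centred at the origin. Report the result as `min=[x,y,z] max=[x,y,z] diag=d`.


A = translate([13.6, 7.4, -0.8]) sphere(r=12.5) → bbox [1.1,-5.1,-13.3] .. [26.1,19.9,11.7]
B = sphere(r=3.8) → bbox [-3.8,-3.8,-3.8] .. [3.8,3.8,3.8]
lo = A.lo+B.lo = [1.1-3.8, -5.1-3.8, -13.3-3.8] = [-2.700,-8.900,-17.100]
hi = A.hi+B.hi = [26.1+3.8, 19.9+3.8, 11.7+3.8] = [29.900,23.700,15.500]
diag = √(32.6²+32.6²+32.6²) = √3188.28 = 56.465

min=[-2.700,-8.900,-17.100] max=[29.900,23.700,15.500] diag=56.465


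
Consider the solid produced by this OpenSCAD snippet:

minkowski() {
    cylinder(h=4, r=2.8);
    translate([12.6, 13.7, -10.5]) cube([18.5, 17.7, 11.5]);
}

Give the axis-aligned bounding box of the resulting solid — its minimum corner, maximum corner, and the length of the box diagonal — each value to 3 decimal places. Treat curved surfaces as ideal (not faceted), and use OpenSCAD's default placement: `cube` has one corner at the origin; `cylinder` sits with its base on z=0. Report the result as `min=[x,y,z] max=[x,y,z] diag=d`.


A = translate([12.6, 13.7, -10.5]) cube([18.5, 17.7, 11.5]) → bbox [12.6,13.7,-10.5] .. [31.1,31.4,1]
B = cylinder(h=4, r=2.8) → bbox [-2.8,-2.8,0] .. [2.8,2.8,4]
lo = A.lo+B.lo = [12.6-2.8, 13.7-2.8, -10.5+0] = [9.800,10.900,-10.500]
hi = A.hi+B.hi = [31.1+2.8, 31.4+2.8, 1+4] = [33.900,34.200,5.000]
diag = √(24.1²+23.3²+15.5²) = √1363.95 = 36.932

min=[9.800,10.900,-10.500] max=[33.900,34.200,5.000] diag=36.932


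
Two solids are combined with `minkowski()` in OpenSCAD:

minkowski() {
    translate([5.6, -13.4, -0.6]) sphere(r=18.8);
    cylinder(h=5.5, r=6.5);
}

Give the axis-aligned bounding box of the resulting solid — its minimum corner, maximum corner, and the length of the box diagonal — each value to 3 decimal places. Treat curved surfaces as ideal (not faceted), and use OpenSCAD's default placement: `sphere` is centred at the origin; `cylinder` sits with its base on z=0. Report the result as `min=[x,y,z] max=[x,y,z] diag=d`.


min=[-19.700,-38.700,-19.400] max=[30.900,11.900,23.700] diag=83.536

A = translate([5.6, -13.4, -0.6]) sphere(r=18.8) → bbox [-13.2,-32.2,-19.4] .. [24.4,5.4,18.2]
B = cylinder(h=5.5, r=6.5) → bbox [-6.5,-6.5,0] .. [6.5,6.5,5.5]
lo = A.lo+B.lo = [-13.2-6.5, -32.2-6.5, -19.4+0] = [-19.700,-38.700,-19.400]
hi = A.hi+B.hi = [24.4+6.5, 5.4+6.5, 18.2+5.5] = [30.900,11.900,23.700]
diag = √(50.6²+50.6²+43.1²) = √6978.33 = 83.536


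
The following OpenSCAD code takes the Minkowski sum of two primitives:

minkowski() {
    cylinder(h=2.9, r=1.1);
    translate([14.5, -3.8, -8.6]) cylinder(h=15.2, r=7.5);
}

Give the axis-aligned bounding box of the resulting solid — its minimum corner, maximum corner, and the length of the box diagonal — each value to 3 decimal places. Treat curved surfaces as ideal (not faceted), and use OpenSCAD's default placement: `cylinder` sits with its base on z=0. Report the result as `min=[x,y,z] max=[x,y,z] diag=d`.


min=[5.900,-12.400,-8.600] max=[23.100,4.800,9.500] diag=30.320

A = translate([14.5, -3.8, -8.6]) cylinder(h=15.2, r=7.5) → bbox [7,-11.3,-8.6] .. [22,3.7,6.6]
B = cylinder(h=2.9, r=1.1) → bbox [-1.1,-1.1,0] .. [1.1,1.1,2.9]
lo = A.lo+B.lo = [7-1.1, -11.3-1.1, -8.6+0] = [5.900,-12.400,-8.600]
hi = A.hi+B.hi = [22+1.1, 3.7+1.1, 6.6+2.9] = [23.100,4.800,9.500]
diag = √(17.2²+17.2²+18.1²) = √919.29 = 30.320


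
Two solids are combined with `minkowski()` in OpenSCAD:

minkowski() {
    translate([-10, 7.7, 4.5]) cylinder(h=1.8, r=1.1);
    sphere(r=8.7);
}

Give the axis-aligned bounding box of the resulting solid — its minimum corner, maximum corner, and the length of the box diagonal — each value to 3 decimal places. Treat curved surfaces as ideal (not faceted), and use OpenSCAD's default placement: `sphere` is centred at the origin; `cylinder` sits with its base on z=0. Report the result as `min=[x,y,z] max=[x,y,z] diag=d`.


min=[-19.800,-2.100,-4.200] max=[-0.200,17.500,15.000] diag=33.719

A = translate([-10, 7.7, 4.5]) cylinder(h=1.8, r=1.1) → bbox [-11.1,6.6,4.5] .. [-8.9,8.8,6.3]
B = sphere(r=8.7) → bbox [-8.7,-8.7,-8.7] .. [8.7,8.7,8.7]
lo = A.lo+B.lo = [-11.1-8.7, 6.6-8.7, 4.5-8.7] = [-19.800,-2.100,-4.200]
hi = A.hi+B.hi = [-8.9+8.7, 8.8+8.7, 6.3+8.7] = [-0.200,17.500,15.000]
diag = √(19.6²+19.6²+19.2²) = √1136.96 = 33.719


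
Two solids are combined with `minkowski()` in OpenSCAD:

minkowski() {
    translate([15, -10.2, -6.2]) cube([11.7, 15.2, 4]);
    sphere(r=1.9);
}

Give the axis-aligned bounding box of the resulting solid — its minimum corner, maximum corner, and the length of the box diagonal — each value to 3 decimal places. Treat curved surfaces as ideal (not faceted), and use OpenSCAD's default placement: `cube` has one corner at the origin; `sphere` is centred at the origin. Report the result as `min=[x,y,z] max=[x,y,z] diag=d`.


A = translate([15, -10.2, -6.2]) cube([11.7, 15.2, 4]) → bbox [15,-10.2,-6.2] .. [26.7,5,-2.2]
B = sphere(r=1.9) → bbox [-1.9,-1.9,-1.9] .. [1.9,1.9,1.9]
lo = A.lo+B.lo = [15-1.9, -10.2-1.9, -6.2-1.9] = [13.100,-12.100,-8.100]
hi = A.hi+B.hi = [26.7+1.9, 5+1.9, -2.2+1.9] = [28.600,6.900,-0.300]
diag = √(15.5²+19²+7.8²) = √662.09 = 25.731

min=[13.100,-12.100,-8.100] max=[28.600,6.900,-0.300] diag=25.731


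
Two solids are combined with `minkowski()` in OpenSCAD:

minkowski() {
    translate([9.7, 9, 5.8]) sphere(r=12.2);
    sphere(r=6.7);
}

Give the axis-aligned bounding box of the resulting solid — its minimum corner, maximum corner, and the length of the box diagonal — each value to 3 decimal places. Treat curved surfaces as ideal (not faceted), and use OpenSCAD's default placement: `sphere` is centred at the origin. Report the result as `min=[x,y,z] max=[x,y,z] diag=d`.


min=[-9.200,-9.900,-13.100] max=[28.600,27.900,24.700] diag=65.472

A = translate([9.7, 9, 5.8]) sphere(r=12.2) → bbox [-2.5,-3.2,-6.4] .. [21.9,21.2,18]
B = sphere(r=6.7) → bbox [-6.7,-6.7,-6.7] .. [6.7,6.7,6.7]
lo = A.lo+B.lo = [-2.5-6.7, -3.2-6.7, -6.4-6.7] = [-9.200,-9.900,-13.100]
hi = A.hi+B.hi = [21.9+6.7, 21.2+6.7, 18+6.7] = [28.600,27.900,24.700]
diag = √(37.8²+37.8²+37.8²) = √4286.52 = 65.472


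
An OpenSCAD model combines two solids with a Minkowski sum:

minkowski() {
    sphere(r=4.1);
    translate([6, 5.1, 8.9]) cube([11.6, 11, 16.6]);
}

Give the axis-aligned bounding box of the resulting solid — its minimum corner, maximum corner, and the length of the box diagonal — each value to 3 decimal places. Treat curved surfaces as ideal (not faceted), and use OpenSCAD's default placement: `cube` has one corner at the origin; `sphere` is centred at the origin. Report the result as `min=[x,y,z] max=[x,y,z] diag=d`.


A = translate([6, 5.1, 8.9]) cube([11.6, 11, 16.6]) → bbox [6,5.1,8.9] .. [17.6,16.1,25.5]
B = sphere(r=4.1) → bbox [-4.1,-4.1,-4.1] .. [4.1,4.1,4.1]
lo = A.lo+B.lo = [6-4.1, 5.1-4.1, 8.9-4.1] = [1.900,1.000,4.800]
hi = A.hi+B.hi = [17.6+4.1, 16.1+4.1, 25.5+4.1] = [21.700,20.200,29.600]
diag = √(19.8²+19.2²+24.8²) = √1375.72 = 37.091

min=[1.900,1.000,4.800] max=[21.700,20.200,29.600] diag=37.091


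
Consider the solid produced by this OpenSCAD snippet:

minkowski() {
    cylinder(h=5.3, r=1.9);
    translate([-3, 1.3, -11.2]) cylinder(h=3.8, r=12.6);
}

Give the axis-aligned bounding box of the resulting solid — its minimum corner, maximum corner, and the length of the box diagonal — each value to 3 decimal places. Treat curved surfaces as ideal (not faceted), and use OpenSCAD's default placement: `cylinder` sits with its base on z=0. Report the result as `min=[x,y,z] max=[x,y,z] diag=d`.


min=[-17.500,-13.200,-11.200] max=[11.500,15.800,-2.100] diag=42.010

A = translate([-3, 1.3, -11.2]) cylinder(h=3.8, r=12.6) → bbox [-15.6,-11.3,-11.2] .. [9.6,13.9,-7.4]
B = cylinder(h=5.3, r=1.9) → bbox [-1.9,-1.9,0] .. [1.9,1.9,5.3]
lo = A.lo+B.lo = [-15.6-1.9, -11.3-1.9, -11.2+0] = [-17.500,-13.200,-11.200]
hi = A.hi+B.hi = [9.6+1.9, 13.9+1.9, -7.4+5.3] = [11.500,15.800,-2.100]
diag = √(29²+29²+9.1²) = √1764.81 = 42.010


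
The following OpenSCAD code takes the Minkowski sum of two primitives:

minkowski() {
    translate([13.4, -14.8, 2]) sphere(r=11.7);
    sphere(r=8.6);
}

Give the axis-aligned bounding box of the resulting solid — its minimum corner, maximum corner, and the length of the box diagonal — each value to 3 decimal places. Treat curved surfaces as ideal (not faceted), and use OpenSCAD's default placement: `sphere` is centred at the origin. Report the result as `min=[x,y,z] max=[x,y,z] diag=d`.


min=[-6.900,-35.100,-18.300] max=[33.700,5.500,22.300] diag=70.321

A = translate([13.4, -14.8, 2]) sphere(r=11.7) → bbox [1.7,-26.5,-9.7] .. [25.1,-3.1,13.7]
B = sphere(r=8.6) → bbox [-8.6,-8.6,-8.6] .. [8.6,8.6,8.6]
lo = A.lo+B.lo = [1.7-8.6, -26.5-8.6, -9.7-8.6] = [-6.900,-35.100,-18.300]
hi = A.hi+B.hi = [25.1+8.6, -3.1+8.6, 13.7+8.6] = [33.700,5.500,22.300]
diag = √(40.6²+40.6²+40.6²) = √4945.08 = 70.321


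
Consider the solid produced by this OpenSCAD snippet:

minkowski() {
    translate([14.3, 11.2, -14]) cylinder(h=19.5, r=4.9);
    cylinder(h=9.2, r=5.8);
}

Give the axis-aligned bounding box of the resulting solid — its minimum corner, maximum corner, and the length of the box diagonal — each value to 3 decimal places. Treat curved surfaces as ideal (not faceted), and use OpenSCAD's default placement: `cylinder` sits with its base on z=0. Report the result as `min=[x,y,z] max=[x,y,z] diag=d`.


min=[3.600,0.500,-14.000] max=[25.000,21.900,14.700] diag=41.709

A = translate([14.3, 11.2, -14]) cylinder(h=19.5, r=4.9) → bbox [9.4,6.3,-14] .. [19.2,16.1,5.5]
B = cylinder(h=9.2, r=5.8) → bbox [-5.8,-5.8,0] .. [5.8,5.8,9.2]
lo = A.lo+B.lo = [9.4-5.8, 6.3-5.8, -14+0] = [3.600,0.500,-14.000]
hi = A.hi+B.hi = [19.2+5.8, 16.1+5.8, 5.5+9.2] = [25.000,21.900,14.700]
diag = √(21.4²+21.4²+28.7²) = √1739.61 = 41.709


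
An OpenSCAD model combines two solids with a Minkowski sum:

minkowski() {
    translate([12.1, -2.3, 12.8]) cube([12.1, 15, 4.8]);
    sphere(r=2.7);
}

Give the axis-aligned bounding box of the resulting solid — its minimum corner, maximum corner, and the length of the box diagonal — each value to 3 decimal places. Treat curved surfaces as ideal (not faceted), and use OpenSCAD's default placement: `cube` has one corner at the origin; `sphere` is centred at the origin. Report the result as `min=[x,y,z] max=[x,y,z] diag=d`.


A = translate([12.1, -2.3, 12.8]) cube([12.1, 15, 4.8]) → bbox [12.1,-2.3,12.8] .. [24.2,12.7,17.6]
B = sphere(r=2.7) → bbox [-2.7,-2.7,-2.7] .. [2.7,2.7,2.7]
lo = A.lo+B.lo = [12.1-2.7, -2.3-2.7, 12.8-2.7] = [9.400,-5.000,10.100]
hi = A.hi+B.hi = [24.2+2.7, 12.7+2.7, 17.6+2.7] = [26.900,15.400,20.300]
diag = √(17.5²+20.4²+10.2²) = √826.45 = 28.748

min=[9.400,-5.000,10.100] max=[26.900,15.400,20.300] diag=28.748


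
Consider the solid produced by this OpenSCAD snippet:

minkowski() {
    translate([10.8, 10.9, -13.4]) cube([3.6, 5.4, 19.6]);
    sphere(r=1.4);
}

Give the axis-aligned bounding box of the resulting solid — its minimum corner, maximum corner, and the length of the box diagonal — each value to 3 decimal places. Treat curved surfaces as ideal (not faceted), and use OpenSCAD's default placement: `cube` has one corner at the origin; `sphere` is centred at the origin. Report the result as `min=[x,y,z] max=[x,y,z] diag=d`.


min=[9.400,9.500,-14.800] max=[15.800,17.700,7.600] diag=24.697

A = translate([10.8, 10.9, -13.4]) cube([3.6, 5.4, 19.6]) → bbox [10.8,10.9,-13.4] .. [14.4,16.3,6.2]
B = sphere(r=1.4) → bbox [-1.4,-1.4,-1.4] .. [1.4,1.4,1.4]
lo = A.lo+B.lo = [10.8-1.4, 10.9-1.4, -13.4-1.4] = [9.400,9.500,-14.800]
hi = A.hi+B.hi = [14.4+1.4, 16.3+1.4, 6.2+1.4] = [15.800,17.700,7.600]
diag = √(6.4²+8.2²+22.4²) = √609.96 = 24.697


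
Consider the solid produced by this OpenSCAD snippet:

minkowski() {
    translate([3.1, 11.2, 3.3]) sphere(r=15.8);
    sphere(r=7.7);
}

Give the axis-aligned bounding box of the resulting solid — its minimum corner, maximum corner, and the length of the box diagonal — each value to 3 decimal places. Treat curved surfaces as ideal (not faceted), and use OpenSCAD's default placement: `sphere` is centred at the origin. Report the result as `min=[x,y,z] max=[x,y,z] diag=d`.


min=[-20.400,-12.300,-20.200] max=[26.600,34.700,26.800] diag=81.406

A = translate([3.1, 11.2, 3.3]) sphere(r=15.8) → bbox [-12.7,-4.6,-12.5] .. [18.9,27,19.1]
B = sphere(r=7.7) → bbox [-7.7,-7.7,-7.7] .. [7.7,7.7,7.7]
lo = A.lo+B.lo = [-12.7-7.7, -4.6-7.7, -12.5-7.7] = [-20.400,-12.300,-20.200]
hi = A.hi+B.hi = [18.9+7.7, 27+7.7, 19.1+7.7] = [26.600,34.700,26.800]
diag = √(47²+47²+47²) = √6627 = 81.406


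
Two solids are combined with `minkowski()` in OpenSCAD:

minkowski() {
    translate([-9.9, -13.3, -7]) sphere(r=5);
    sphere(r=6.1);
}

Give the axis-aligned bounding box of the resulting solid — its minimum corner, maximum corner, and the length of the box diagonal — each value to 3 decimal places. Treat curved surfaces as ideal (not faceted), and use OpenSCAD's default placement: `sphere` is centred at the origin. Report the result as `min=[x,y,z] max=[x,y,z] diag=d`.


min=[-21.000,-24.400,-18.100] max=[1.200,-2.200,4.100] diag=38.452

A = translate([-9.9, -13.3, -7]) sphere(r=5) → bbox [-14.9,-18.3,-12] .. [-4.9,-8.3,-2]
B = sphere(r=6.1) → bbox [-6.1,-6.1,-6.1] .. [6.1,6.1,6.1]
lo = A.lo+B.lo = [-14.9-6.1, -18.3-6.1, -12-6.1] = [-21.000,-24.400,-18.100]
hi = A.hi+B.hi = [-4.9+6.1, -8.3+6.1, -2+6.1] = [1.200,-2.200,4.100]
diag = √(22.2²+22.2²+22.2²) = √1478.52 = 38.452


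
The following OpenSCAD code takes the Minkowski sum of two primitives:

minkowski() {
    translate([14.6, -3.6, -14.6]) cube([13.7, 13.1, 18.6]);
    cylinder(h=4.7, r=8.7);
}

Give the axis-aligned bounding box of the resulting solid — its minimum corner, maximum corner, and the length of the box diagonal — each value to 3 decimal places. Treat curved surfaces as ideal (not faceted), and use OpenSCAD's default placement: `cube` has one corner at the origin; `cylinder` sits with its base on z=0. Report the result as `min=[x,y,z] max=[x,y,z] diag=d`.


A = translate([14.6, -3.6, -14.6]) cube([13.7, 13.1, 18.6]) → bbox [14.6,-3.6,-14.6] .. [28.3,9.5,4]
B = cylinder(h=4.7, r=8.7) → bbox [-8.7,-8.7,0] .. [8.7,8.7,4.7]
lo = A.lo+B.lo = [14.6-8.7, -3.6-8.7, -14.6+0] = [5.900,-12.300,-14.600]
hi = A.hi+B.hi = [28.3+8.7, 9.5+8.7, 4+4.7] = [37.000,18.200,8.700]
diag = √(31.1²+30.5²+23.3²) = √2440.35 = 49.400

min=[5.900,-12.300,-14.600] max=[37.000,18.200,8.700] diag=49.400


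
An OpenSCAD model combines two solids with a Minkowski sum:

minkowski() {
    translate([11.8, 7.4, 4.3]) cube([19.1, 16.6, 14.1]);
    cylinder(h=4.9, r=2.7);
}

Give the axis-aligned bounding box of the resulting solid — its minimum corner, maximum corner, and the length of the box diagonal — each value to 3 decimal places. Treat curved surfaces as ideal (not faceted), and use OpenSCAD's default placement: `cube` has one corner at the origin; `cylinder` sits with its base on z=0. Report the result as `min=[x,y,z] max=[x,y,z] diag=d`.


A = translate([11.8, 7.4, 4.3]) cube([19.1, 16.6, 14.1]) → bbox [11.8,7.4,4.3] .. [30.9,24,18.4]
B = cylinder(h=4.9, r=2.7) → bbox [-2.7,-2.7,0] .. [2.7,2.7,4.9]
lo = A.lo+B.lo = [11.8-2.7, 7.4-2.7, 4.3+0] = [9.100,4.700,4.300]
hi = A.hi+B.hi = [30.9+2.7, 24+2.7, 18.4+4.9] = [33.600,26.700,23.300]
diag = √(24.5²+22²+19²) = √1445.25 = 38.016

min=[9.100,4.700,4.300] max=[33.600,26.700,23.300] diag=38.016


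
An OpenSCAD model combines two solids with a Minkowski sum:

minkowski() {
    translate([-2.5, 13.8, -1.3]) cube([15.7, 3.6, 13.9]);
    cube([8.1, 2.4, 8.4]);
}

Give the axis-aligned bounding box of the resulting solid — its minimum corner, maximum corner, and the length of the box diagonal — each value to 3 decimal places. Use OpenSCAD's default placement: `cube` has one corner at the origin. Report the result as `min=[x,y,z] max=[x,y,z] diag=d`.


min=[-2.500,13.800,-1.300] max=[21.300,19.800,21.000] diag=33.162

A = translate([-2.5, 13.8, -1.3]) cube([15.7, 3.6, 13.9]) → bbox [-2.5,13.8,-1.3] .. [13.2,17.4,12.6]
B = cube([8.1, 2.4, 8.4]) → bbox [0,0,0] .. [8.1,2.4,8.4]
lo = A.lo+B.lo = [-2.5+0, 13.8+0, -1.3+0] = [-2.500,13.800,-1.300]
hi = A.hi+B.hi = [13.2+8.1, 17.4+2.4, 12.6+8.4] = [21.300,19.800,21.000]
diag = √(23.8²+6²+22.3²) = √1099.73 = 33.162
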